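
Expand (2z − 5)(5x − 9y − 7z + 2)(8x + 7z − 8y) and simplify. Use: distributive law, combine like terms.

(2z − 5)(5x − 9y − 7z + 2)(8x + 7z − 8y)
= (10xz − 18yz − 14z^2 + 4z − 25x + 45y + 35z − 10)(8x + 7z − 8y)    [distributive law]
= (10xz − 18yz − 14z^2 + 39z − 25x + 45y − 10)(8x + 7z − 8y)    [combine like terms]
= 80x^2z + 70xz^2 − 80xyz − 144xyz − 126yz^2 + 144y^2z − 112xz^2 − 98z^3 + 112yz^2 + 312xz + 273z^2 − 312yz − 200x^2 − 175xz + 200xy + 360xy + 315yz − 360y^2 − 80x − 70z + 80y    [distributive law]
= 80x^2z − 42xz^2 − 224xyz − 14yz^2 + 144y^2z − 98z^3 + 137xz + 273z^2 + 3yz − 200x^2 + 560xy − 360y^2 − 80x − 70z + 80y    [combine like terms]

80x^2z − 42xz^2 − 224xyz − 14yz^2 + 144y^2z − 98z^3 + 137xz + 273z^2 + 3yz − 200x^2 + 560xy − 360y^2 − 80x − 70z + 80y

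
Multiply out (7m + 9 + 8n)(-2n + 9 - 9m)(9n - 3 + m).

-790mn² + 150mn - 653m²n + 135m + 171m² - 63m³ + 534n² + 567n - 243 - 144n³

(7m + 9 + 8n)(-2n + 9 - 9m)(9n - 3 + m)
= (-14mn + 63m - 63m² - 18n + 81 - 81m - 16n² + 72n - 72mn)(9n - 3 + m)    [distributive law]
= (-86mn - 18m - 63m² + 54n + 81 - 16n²)(9n - 3 + m)    [combine like terms]
= -774mn² + 258mn - 86m²n - 162mn + 54m - 18m² - 567m²n + 189m² - 63m³ + 486n² - 162n + 54mn + 729n - 243 + 81m - 144n³ + 48n² - 16mn²    [distributive law]
= -790mn² + 150mn - 653m²n + 135m + 171m² - 63m³ + 534n² + 567n - 243 - 144n³    [combine like terms]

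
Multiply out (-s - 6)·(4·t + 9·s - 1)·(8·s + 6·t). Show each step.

(-s - 6)·(4·t + 9·s - 1)·(8·s + 6·t)
= (-4·s·t - 9·s^2 + s - 24·t - 54·s + 6)·(8·s + 6·t)    [distributive law]
= (-4·s·t - 9·s^2 - 53·s - 24·t + 6)·(8·s + 6·t)    [combine like terms]
= -32·s^2·t - 24·s·t^2 - 72·s^3 - 54·s^2·t - 424·s^2 - 318·s·t - 192·s·t - 144·t^2 + 48·s + 36·t    [distributive law]
= -86·s^2·t - 24·s·t^2 - 72·s^3 - 424·s^2 - 510·s·t - 144·t^2 + 48·s + 36·t    [combine like terms]

-86·s^2·t - 24·s·t^2 - 72·s^3 - 424·s^2 - 510·s·t - 144·t^2 + 48·s + 36·t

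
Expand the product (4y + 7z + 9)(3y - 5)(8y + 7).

96y^3 + 140y^2 - 311y + 168y^2z - 133yz - 245z - 315

(4y + 7z + 9)(3y - 5)(8y + 7)
= (12y^2 - 20y + 21yz - 35z + 27y - 45)(8y + 7)    [distributive law]
= (12y^2 + 7y + 21yz - 35z - 45)(8y + 7)    [combine like terms]
= 96y^3 + 84y^2 + 56y^2 + 49y + 168y^2z + 147yz - 280yz - 245z - 360y - 315    [distributive law]
= 96y^3 + 140y^2 - 311y + 168y^2z - 133yz - 245z - 315    [combine like terms]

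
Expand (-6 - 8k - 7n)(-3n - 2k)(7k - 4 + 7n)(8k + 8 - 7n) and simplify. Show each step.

(-6 - 8k - 7n)(-3n - 2k)(7k - 4 + 7n)(8k + 8 - 7n)
= (18n + 12k + 24kn + 16k^2 + 21n^2 + 14kn)(7k - 4 + 7n)(8k + 8 - 7n)    [distributive law]
= (18n + 12k + 38kn + 16k^2 + 21n^2)(7k - 4 + 7n)(8k + 8 - 7n)    [combine like terms]
= (126kn - 72n + 126n^2 + 84k^2 - 48k + 84kn + 266k^2n - 152kn + 266kn^2 + 112k^3 - 64k^2 + 112k^2n + 147kn^2 - 84n^2 + 147n^3)(8k + 8 - 7n)    [distributive law]
= (58kn - 72n + 42n^2 + 20k^2 - 48k + 378k^2n + 413kn^2 + 112k^3 + 147n^3)(8k + 8 - 7n)    [combine like terms]
= 464k^2n + 464kn - 406kn^2 - 576kn - 576n + 504n^2 + 336kn^2 + 336n^2 - 294n^3 + 160k^3 + 160k^2 - 140k^2n - 384k^2 - 384k + 336kn + 3024k^3n + 3024k^2n - 2646k^2n^2 + 3304k^2n^2 + 3304kn^2 - 2891kn^3 + 896k^4 + 896k^3 - 784k^3n + 1176kn^3 + 1176n^3 - 1029n^4    [distributive law]
= 3348k^2n + 224kn + 3234kn^2 - 576n + 840n^2 + 882n^3 + 1056k^3 - 224k^2 - 384k + 2240k^3n + 658k^2n^2 - 1715kn^3 + 896k^4 - 1029n^4    [combine like terms]

3348k^2n + 224kn + 3234kn^2 - 576n + 840n^2 + 882n^3 + 1056k^3 - 224k^2 - 384k + 2240k^3n + 658k^2n^2 - 1715kn^3 + 896k^4 - 1029n^4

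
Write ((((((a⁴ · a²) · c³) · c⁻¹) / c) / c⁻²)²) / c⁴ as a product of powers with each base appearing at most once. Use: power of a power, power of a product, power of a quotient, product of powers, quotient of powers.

((((((a⁴ · a²) · c³) · c⁻¹) / c) / c⁻²)²) / c⁴
= ((((((a⁴ · a²) · c³) · c⁻¹) / c)²) / ((c⁻²)²)) / c⁴    [power of a quotient]
= ((((((a⁴ · a²) · c³) · c⁻¹)²) / (c²)) / ((c⁻²)²)) / c⁴    [power of a quotient]
= ((((((a⁴ · a²) · c³)²) · ((c⁻¹)²)) / (c²)) / ((c⁻²)²)) / c⁴    [power of a product]
= ((((((a⁴ · a²)²) · ((c³)²)) · ((c⁻¹)²)) / (c²)) / ((c⁻²)²)) / c⁴    [power of a product]
= (((((((a⁴)²) · ((a²)²)) · ((c³)²)) · ((c⁻¹)²)) / (c²)) / ((c⁻²)²)) / c⁴    [power of a product]
= (((((a⁸ · ((a²)²)) · ((c³)²)) · ((c⁻¹)²)) / (c²)) / ((c⁻²)²)) / c⁴    [power of a power]
= (((((a⁸ · a⁴) · ((c³)²)) · ((c⁻¹)²)) / (c²)) / ((c⁻²)²)) / c⁴    [power of a power]
= ((((a¹² · ((c³)²)) · ((c⁻¹)²)) / (c²)) / ((c⁻²)²)) / c⁴    [product of powers]
= ((((a¹² · c⁶) · ((c⁻¹)²)) / (c²)) / ((c⁻²)²)) / c⁴    [power of a power]
= ((((a¹² · c⁶) · c⁻²) / (c²)) / ((c⁻²)²)) / c⁴    [power of a power]
= ((((a¹² · c⁶) · c⁻²) / c²) / c⁻⁴) / c⁴    [power of a power]
= a¹²c²    [quotient of powers; product of powers]

a¹²c²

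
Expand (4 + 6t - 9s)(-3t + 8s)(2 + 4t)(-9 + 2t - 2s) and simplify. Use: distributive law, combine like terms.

216t + 708t^2 - 2326st + 480t^3 - 1976st^2 - 576s + 1168s^2 + 1748s^2t - 144t^4 + 744st^3 - 1176s^2t^2 + 288s^3 + 576s^3t

(4 + 6t - 9s)(-3t + 8s)(2 + 4t)(-9 + 2t - 2s)
= (-12t + 32s - 18t^2 + 48st + 27st - 72s^2)(2 + 4t)(-9 + 2t - 2s)    [distributive law]
= (-12t + 32s - 18t^2 + 75st - 72s^2)(2 + 4t)(-9 + 2t - 2s)    [combine like terms]
= (-24t - 48t^2 + 64s + 128st - 36t^2 - 72t^3 + 150st + 300st^2 - 144s^2 - 288s^2t)(-9 + 2t - 2s)    [distributive law]
= (-24t - 84t^2 + 64s + 278st - 72t^3 + 300st^2 - 144s^2 - 288s^2t)(-9 + 2t - 2s)    [combine like terms]
= 216t - 48t^2 + 48st + 756t^2 - 168t^3 + 168st^2 - 576s + 128st - 128s^2 - 2502st + 556st^2 - 556s^2t + 648t^3 - 144t^4 + 144st^3 - 2700st^2 + 600st^3 - 600s^2t^2 + 1296s^2 - 288s^2t + 288s^3 + 2592s^2t - 576s^2t^2 + 576s^3t    [distributive law]
= 216t + 708t^2 - 2326st + 480t^3 - 1976st^2 - 576s + 1168s^2 + 1748s^2t - 144t^4 + 744st^3 - 1176s^2t^2 + 288s^3 + 576s^3t    [combine like terms]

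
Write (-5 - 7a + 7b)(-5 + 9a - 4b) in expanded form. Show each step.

25 - 10a - 15b - 63a² + 91ab - 28b²

(-5 - 7a + 7b)(-5 + 9a - 4b)
= 25 - 45a + 20b + 35a - 63a² + 28ab - 35b + 63ab - 28b²    [distributive law]
= 25 - 10a - 15b - 63a² + 91ab - 28b²    [combine like terms]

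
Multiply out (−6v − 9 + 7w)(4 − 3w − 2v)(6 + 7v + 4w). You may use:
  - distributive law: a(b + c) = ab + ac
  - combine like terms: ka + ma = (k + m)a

(−6v − 9 + 7w)(4 − 3w − 2v)(6 + 7v + 4w)
= (−24v + 18vw + 12v^2 − 36 + 27w + 18v + 28w − 21w^2 − 14vw)(6 + 7v + 4w)    [distributive law]
= (−6v + 4vw + 12v^2 − 36 + 55w − 21w^2)(6 + 7v + 4w)    [combine like terms]
= −36v − 42v^2 − 24vw + 24vw + 28v^2w + 16vw^2 + 72v^2 + 84v^3 + 48v^2w − 216 − 252v − 144w + 330w + 385vw + 220w^2 − 126w^2 − 147vw^2 − 84w^3    [distributive law]
= −288v + 30v^2 + 385vw + 76v^2w − 131vw^2 + 84v^3 − 216 + 186w + 94w^2 − 84w^3    [combine like terms]

−288v + 30v^2 + 385vw + 76v^2w − 131vw^2 + 84v^3 − 216 + 186w + 94w^2 − 84w^3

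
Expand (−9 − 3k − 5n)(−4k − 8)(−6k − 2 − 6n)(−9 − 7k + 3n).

7320k^2 + 3336k^3 + 5056k^2n + 5976k + 7688kn + 840kn^2 + 1296 + 4176n + 624n^2 + 504k^4 + 1128k^3n + 264k^2n^2 − 360kn^3 − 720n^3

(−9 − 3k − 5n)(−4k − 8)(−6k − 2 − 6n)(−9 − 7k + 3n)
= (36k + 72 + 12k^2 + 24k + 20kn + 40n)(−6k − 2 − 6n)(−9 − 7k + 3n)    [distributive law]
= (60k + 72 + 12k^2 + 20kn + 40n)(−6k − 2 − 6n)(−9 − 7k + 3n)    [combine like terms]
= (−360k^2 − 120k − 360kn − 432k − 144 − 432n − 72k^3 − 24k^2 − 72k^2n − 120k^2n − 40kn − 120kn^2 − 240kn − 80n − 240n^2)(−9 − 7k + 3n)    [distributive law]
= (−384k^2 − 552k − 640kn − 144 − 512n − 72k^3 − 192k^2n − 120kn^2 − 240n^2)(−9 − 7k + 3n)    [combine like terms]
= 3456k^2 + 2688k^3 − 1152k^2n + 4968k + 3864k^2 − 1656kn + 5760kn + 4480k^2n − 1920kn^2 + 1296 + 1008k − 432n + 4608n + 3584kn − 1536n^2 + 648k^3 + 504k^4 − 216k^3n + 1728k^2n + 1344k^3n − 576k^2n^2 + 1080kn^2 + 840k^2n^2 − 360kn^3 + 2160n^2 + 1680kn^2 − 720n^3    [distributive law]
= 7320k^2 + 3336k^3 + 5056k^2n + 5976k + 7688kn + 840kn^2 + 1296 + 4176n + 624n^2 + 504k^4 + 1128k^3n + 264k^2n^2 − 360kn^3 − 720n^3    [combine like terms]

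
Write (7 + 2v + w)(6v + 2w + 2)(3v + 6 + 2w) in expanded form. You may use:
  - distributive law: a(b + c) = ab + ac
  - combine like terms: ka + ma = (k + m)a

(7 + 2v + w)(6v + 2w + 2)(3v + 6 + 2w)
= (42v + 14w + 14 + 12v^2 + 4vw + 4v + 6vw + 2w^2 + 2w)(3v + 6 + 2w)    [distributive law]
= (46v + 16w + 14 + 12v^2 + 10vw + 2w^2)(3v + 6 + 2w)    [combine like terms]
= 138v^2 + 276v + 92vw + 48vw + 96w + 32w^2 + 42v + 84 + 28w + 36v^3 + 72v^2 + 24v^2w + 30v^2w + 60vw + 20vw^2 + 6vw^2 + 12w^2 + 4w^3    [distributive law]
= 210v^2 + 318v + 200vw + 124w + 44w^2 + 84 + 36v^3 + 54v^2w + 26vw^2 + 4w^3    [combine like terms]

210v^2 + 318v + 200vw + 124w + 44w^2 + 84 + 36v^3 + 54v^2w + 26vw^2 + 4w^3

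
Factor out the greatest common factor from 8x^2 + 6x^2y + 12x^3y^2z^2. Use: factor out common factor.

2x^2(4 + 3y + 6xy^2z^2)

8x^2 + 6x^2y + 12x^3y^2z^2
= 2(4x^2 + 3x^2y + 6x^3y^2z^2)    [factor out 2]
= 2x^2(4 + 3y + 6xy^2z^2)    [factor out x^2]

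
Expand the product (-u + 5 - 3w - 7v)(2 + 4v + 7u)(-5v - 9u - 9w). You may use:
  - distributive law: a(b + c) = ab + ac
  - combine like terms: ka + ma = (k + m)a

-219uv - 297u² - 243uw + 517uv² + 512u²v + 690uvw + 63u³ + 252u²w - 50v - 90u - 90w - 30v² - 24vw + 54w² + 312v²w + 108vw² + 189uw² + 140v³

(-u + 5 - 3w - 7v)(2 + 4v + 7u)(-5v - 9u - 9w)
= (-2u - 4uv - 7u² + 10 + 20v + 35u - 6w - 12vw - 21uw - 14v - 28v² - 49uv)(-5v - 9u - 9w)    [distributive law]
= (33u - 53uv - 7u² + 10 + 6v - 6w - 12vw - 21uw - 28v²)(-5v - 9u - 9w)    [combine like terms]
= -165uv - 297u² - 297uw + 265uv² + 477u²v + 477uvw + 35u²v + 63u³ + 63u²w - 50v - 90u - 90w - 30v² - 54uv - 54vw + 30vw + 54uw + 54w² + 60v²w + 108uvw + 108vw² + 105uvw + 189u²w + 189uw² + 140v³ + 252uv² + 252v²w    [distributive law]
= -219uv - 297u² - 243uw + 517uv² + 512u²v + 690uvw + 63u³ + 252u²w - 50v - 90u - 90w - 30v² - 24vw + 54w² + 312v²w + 108vw² + 189uw² + 140v³    [combine like terms]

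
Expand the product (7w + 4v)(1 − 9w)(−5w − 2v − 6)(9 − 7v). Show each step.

(7w + 4v)(1 − 9w)(−5w − 2v − 6)(9 − 7v)
= (7w − 63w² + 4v − 36vw)(−5w − 2v − 6)(9 − 7v)    [distributive law]
= (−35w² − 14vw − 42w + 315w³ + 126vw² + 378w² − 20vw − 8v² − 24v + 180vw² + 72v²w + 216vw)(9 − 7v)    [distributive law]
= (343w² + 182vw − 42w + 315w³ + 306vw² − 8v² − 24v + 72v²w)(9 − 7v)    [combine like terms]
= 3087w² − 2401vw² + 1638vw − 1274v²w − 378w + 294vw + 2835w³ − 2205vw³ + 2754vw² − 2142v²w² − 72v² + 56v³ − 216v + 168v² + 648v²w − 504v³w    [distributive law]
= 3087w² + 353vw² + 1932vw − 626v²w − 378w + 2835w³ − 2205vw³ − 2142v²w² + 96v² + 56v³ − 216v − 504v³w    [combine like terms]

3087w² + 353vw² + 1932vw − 626v²w − 378w + 2835w³ − 2205vw³ − 2142v²w² + 96v² + 56v³ − 216v − 504v³w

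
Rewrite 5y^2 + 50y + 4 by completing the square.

5(y + 5)^2 − 121

5y^2 + 50y + 4
= 5(y^2 + 10y) + 4    [factor out 5 from the y-terms]
= 5(y^2 + 10y + 25 − 25) + 4    [add and subtract 25 inside the bracket]
= 5(y + 5)^2 − 125 + 4    [perfect-square identity]
= 5(y + 5)^2 − 121    [combine constants]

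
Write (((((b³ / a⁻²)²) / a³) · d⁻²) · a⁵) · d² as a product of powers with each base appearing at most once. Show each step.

a⁶·b⁶

(((((b³ / a⁻²)²) / a³) · d⁻²) · a⁵) · d²
= ((((((b³)²) / ((a⁻²)²)) / a³) · d⁻²) · a⁵) · d²    [power of a quotient]
= ((((b⁶ / ((a⁻²)²)) / a³) · d⁻²) · a⁵) · d²    [power of a power]
= ((((b⁶ / a⁻⁴) / a³) · d⁻²) · a⁵) · d²    [power of a power]
= a⁶·b⁶    [quotient of powers; product of powers]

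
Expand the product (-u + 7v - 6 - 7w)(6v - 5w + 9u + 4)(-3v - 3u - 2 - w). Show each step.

(-u + 7v - 6 - 7w)(6v - 5w + 9u + 4)(-3v - 3u - 2 - w)
= (-6uv + 5uw - 9u^2 - 4u + 42v^2 - 35vw + 63uv + 28v - 36v + 30w - 54u - 24 - 42vw + 35w^2 - 63uw - 28w)(-3v - 3u - 2 - w)    [distributive law]
= (57uv - 58uw - 9u^2 - 58u + 42v^2 - 77vw - 8v + 2w - 24 + 35w^2)(-3v - 3u - 2 - w)    [combine like terms]
= -171uv^2 - 171u^2v - 114uv - 57uvw + 174uvw + 174u^2w + 116uw + 58uw^2 + 27u^2v + 27u^3 + 18u^2 + 9u^2w + 174uv + 174u^2 + 116u + 58uw - 126v^3 - 126uv^2 - 84v^2 - 42v^2w + 231v^2w + 231uvw + 154vw + 77vw^2 + 24v^2 + 24uv + 16v + 8vw - 6vw - 6uw - 4w - 2w^2 + 72v + 72u + 48 + 24w - 105vw^2 - 105uw^2 - 70w^2 - 35w^3    [distributive law]
= -297uv^2 - 144u^2v + 84uv + 348uvw + 183u^2w + 168uw - 47uw^2 + 27u^3 + 192u^2 + 188u - 126v^3 - 60v^2 + 189v^2w + 156vw - 28vw^2 + 88v + 20w - 72w^2 + 48 - 35w^3    [combine like terms]

-297uv^2 - 144u^2v + 84uv + 348uvw + 183u^2w + 168uw - 47uw^2 + 27u^3 + 192u^2 + 188u - 126v^3 - 60v^2 + 189v^2w + 156vw - 28vw^2 + 88v + 20w - 72w^2 + 48 - 35w^3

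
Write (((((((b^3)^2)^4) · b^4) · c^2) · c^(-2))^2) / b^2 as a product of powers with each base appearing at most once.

b^54

(((((((b^3)^2)^4) · b^4) · c^2) · c^(-2))^2) / b^2
= (((((((b^3)^2)^4) · b^4) · c^2)^2) · ((c^(-2))^2)) / b^2    [power of a product]
= (((((((b^3)^2)^4) · b^4)^2) · ((c^2)^2)) · ((c^(-2))^2)) / b^2    [power of a product]
= (((((((b^3)^2)^4)^2) · ((b^4)^2)) · ((c^2)^2)) · ((c^(-2))^2)) / b^2    [power of a product]
= ((((((b^3)^2)^8) · ((b^4)^2)) · ((c^2)^2)) · ((c^(-2))^2)) / b^2    [power of a power]
= (((((b^3)^16) · ((b^4)^2)) · ((c^2)^2)) · ((c^(-2))^2)) / b^2    [power of a power]
= (((b^48 · ((b^4)^2)) · ((c^2)^2)) · ((c^(-2))^2)) / b^2    [power of a power]
= (((b^48 · b^8) · ((c^2)^2)) · ((c^(-2))^2)) / b^2    [power of a power]
= ((b^56 · ((c^2)^2)) · ((c^(-2))^2)) / b^2    [product of powers]
= ((b^56 · c^4) · ((c^(-2))^2)) / b^2    [power of a power]
= ((b^56 · c^4) · c^(-4)) / b^2    [power of a power]
= b^54    [quotient of powers; product of powers]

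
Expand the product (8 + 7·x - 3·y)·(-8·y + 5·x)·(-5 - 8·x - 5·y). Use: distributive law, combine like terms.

(8 + 7·x - 3·y)·(-8·y + 5·x)·(-5 - 8·x - 5·y)
= (-64·y + 40·x - 56·x·y + 35·x² + 24·y² - 15·x·y)·(-5 - 8·x - 5·y)    [distributive law]
= (-64·y + 40·x - 71·x·y + 35·x² + 24·y²)·(-5 - 8·x - 5·y)    [combine like terms]
= 320·y + 512·x·y + 320·y² - 200·x - 320·x² - 200·x·y + 355·x·y + 568·x²·y + 355·x·y² - 175·x² - 280·x³ - 175·x²·y - 120·y² - 192·x·y² - 120·y³    [distributive law]
= 320·y + 667·x·y + 200·y² - 200·x - 495·x² + 393·x²·y + 163·x·y² - 280·x³ - 120·y³    [combine like terms]

320·y + 667·x·y + 200·y² - 200·x - 495·x² + 393·x²·y + 163·x·y² - 280·x³ - 120·y³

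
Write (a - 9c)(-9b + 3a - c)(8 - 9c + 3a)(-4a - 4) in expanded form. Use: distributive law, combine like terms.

396a²b + 288ab - 1296a²bc - 3888abc + 108a³b - 132a³ - 96a² + 444a³c + 1340a²c - 36a⁴ + 896ac - 1116a²c² - 1404ac² - 2592bc + 2916abc² + 2916bc² - 288c² + 324ac³ + 324c³

(a - 9c)(-9b + 3a - c)(8 - 9c + 3a)(-4a - 4)
= (-9ab + 3a² - ac + 81bc - 27ac + 9c²)(8 - 9c + 3a)(-4a - 4)    [distributive law]
= (-9ab + 3a² - 28ac + 81bc + 9c²)(8 - 9c + 3a)(-4a - 4)    [combine like terms]
= (-72ab + 81abc - 27a²b + 24a² - 27a²c + 9a³ - 224ac + 252ac² - 84a²c + 648bc - 729bc² + 243abc + 72c² - 81c³ + 27ac²)(-4a - 4)    [distributive law]
= (-72ab + 324abc - 27a²b + 24a² - 111a²c + 9a³ - 224ac + 279ac² + 648bc - 729bc² + 72c² - 81c³)(-4a - 4)    [combine like terms]
= 288a²b + 288ab - 1296a²bc - 1296abc + 108a³b + 108a²b - 96a³ - 96a² + 444a³c + 444a²c - 36a⁴ - 36a³ + 896a²c + 896ac - 1116a²c² - 1116ac² - 2592abc - 2592bc + 2916abc² + 2916bc² - 288ac² - 288c² + 324ac³ + 324c³    [distributive law]
= 396a²b + 288ab - 1296a²bc - 3888abc + 108a³b - 132a³ - 96a² + 444a³c + 1340a²c - 36a⁴ + 896ac - 1116a²c² - 1404ac² - 2592bc + 2916abc² + 2916bc² - 288c² + 324ac³ + 324c³    [combine like terms]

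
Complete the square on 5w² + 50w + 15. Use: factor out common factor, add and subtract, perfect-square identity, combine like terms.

5w² + 50w + 15
= 5(w² + 10w) + 15    [factor out 5 from the w-terms]
= 5(w² + 10w + 25 − 25) + 15    [add and subtract 25 inside the bracket]
= 5(w + 5)² − 125 + 15    [perfect-square identity]
= 5(w + 5)² − 110    [combine constants]

5(w + 5)² − 110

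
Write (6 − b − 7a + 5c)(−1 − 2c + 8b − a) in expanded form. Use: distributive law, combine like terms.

−6 − 17c + 49b + a + 42bc − 8b² − 55ab + 9ac + 7a² − 10c²

(6 − b − 7a + 5c)(−1 − 2c + 8b − a)
= −6 − 12c + 48b − 6a + b + 2bc − 8b² + ab + 7a + 14ac − 56ab + 7a² − 5c − 10c² + 40bc − 5ac    [distributive law]
= −6 − 17c + 49b + a + 42bc − 8b² − 55ab + 9ac + 7a² − 10c²    [combine like terms]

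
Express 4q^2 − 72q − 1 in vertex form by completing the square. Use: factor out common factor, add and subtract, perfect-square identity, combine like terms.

4q^2 − 72q − 1
= 4(q^2 − 18q) − 1    [factor out 4 from the q-terms]
= 4(q^2 − 18q + 81 − 81) − 1    [add and subtract 81 inside the bracket]
= 4(q − 9)^2 − 324 − 1    [perfect-square identity]
= 4(q − 9)^2 − 325    [combine constants]

4(q − 9)^2 − 325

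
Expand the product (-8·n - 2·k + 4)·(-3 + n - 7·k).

(-8·n - 2·k + 4)·(-3 + n - 7·k)
= 24·n - 8·n^2 + 56·k·n + 6·k - 2·k·n + 14·k^2 - 12 + 4·n - 28·k    [distributive law]
= 28·n - 8·n^2 + 54·k·n - 22·k + 14·k^2 - 12    [combine like terms]

28·n - 8·n^2 + 54·k·n - 22·k + 14·k^2 - 12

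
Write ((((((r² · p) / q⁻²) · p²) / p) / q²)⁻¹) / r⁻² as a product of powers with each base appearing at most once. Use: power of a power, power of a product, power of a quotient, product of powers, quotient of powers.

p⁻²

((((((r² · p) / q⁻²) · p²) / p) / q²)⁻¹) / r⁻²
= ((((((r² · p) / q⁻²) · p²) / p)⁻¹) / ((q²)⁻¹)) / r⁻²    [power of a quotient]
= ((((((r² · p) / q⁻²) · p²)⁻¹) / (p⁻¹)) / ((q²)⁻¹)) / r⁻²    [power of a quotient]
= ((((((r² · p) / q⁻²)⁻¹) · ((p²)⁻¹)) / (p⁻¹)) / ((q²)⁻¹)) / r⁻²    [power of a product]
= ((((((r² · p)⁻¹) / ((q⁻²)⁻¹)) · ((p²)⁻¹)) / (p⁻¹)) / ((q²)⁻¹)) / r⁻²    [power of a quotient]
= (((((((r²)⁻¹) · (p⁻¹)) / ((q⁻²)⁻¹)) · ((p²)⁻¹)) / (p⁻¹)) / ((q²)⁻¹)) / r⁻²    [power of a product]
= (((((r⁻² · (p⁻¹)) / ((q⁻²)⁻¹)) · ((p²)⁻¹)) / (p⁻¹)) / ((q²)⁻¹)) / r⁻²    [power of a power]
= (((((r⁻² · p⁻¹) / q²) · ((p²)⁻¹)) / (p⁻¹)) / ((q²)⁻¹)) / r⁻²    [power of a power]
= (((((r⁻² · p⁻¹) / q²) · p⁻²) / (p⁻¹)) / ((q²)⁻¹)) / r⁻²    [power of a power]
= (((((r⁻² · p⁻¹) / q²) · p⁻²) / p⁻¹) / q⁻²) / r⁻²    [power of a power]
= p⁻²    [quotient of powers; product of powers]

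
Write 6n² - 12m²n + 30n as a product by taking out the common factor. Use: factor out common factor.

6n(n - 2m² + 5)

6n² - 12m²n + 30n
= 6(n² - 2m²n + 5n)    [factor out 6]
= 6n(n - 2m² + 5)    [factor out n]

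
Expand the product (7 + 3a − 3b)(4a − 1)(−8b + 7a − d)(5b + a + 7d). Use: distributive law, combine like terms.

(7 + 3a − 3b)(4a − 1)(−8b + 7a − d)(5b + a + 7d)
= (28a − 7 + 12a² − 3a − 12ab + 3b)(−8b + 7a − d)(5b + a + 7d)    [distributive law]
= (25a − 7 + 12a² − 12ab + 3b)(−8b + 7a − d)(5b + a + 7d)    [combine like terms]
= (−200ab + 175a² − 25ad + 56b − 49a + 7d − 96a²b + 84a³ − 12a²d + 96ab² − 84a²b + 12abd − 24b² + 21ab − 3bd)(5b + a + 7d)    [distributive law]
= (−179ab + 175a² − 25ad + 56b − 49a + 7d − 180a²b + 84a³ − 12a²d + 96ab² + 12abd − 24b² − 3bd)(5b + a + 7d)    [combine like terms]
= −895ab² − 179a²b − 1253abd + 875a²b + 175a³ + 1225a²d − 125abd − 25a²d − 175ad² + 280b² + 56ab + 392bd − 245ab − 49a² − 343ad + 35bd + 7ad + 49d² − 900a²b² − 180a³b − 1260a²bd + 420a³b + 84a⁴ + 588a³d − 60a²bd − 12a³d − 84a²d² + 480ab³ + 96a²b² + 672ab²d + 60ab²d + 12a²bd + 84abd² − 120b³ − 24ab² − 168b²d − 15b²d − 3abd − 21bd²    [distributive law]
= −919ab² + 696a²b − 1381abd + 175a³ + 1200a²d − 175ad² + 280b² − 189ab + 427bd − 49a² − 336ad + 49d² − 804a²b² + 240a³b − 1308a²bd + 84a⁴ + 576a³d − 84a²d² + 480ab³ + 732ab²d + 84abd² − 120b³ − 183b²d − 21bd²    [combine like terms]

−919ab² + 696a²b − 1381abd + 175a³ + 1200a²d − 175ad² + 280b² − 189ab + 427bd − 49a² − 336ad + 49d² − 804a²b² + 240a³b − 1308a²bd + 84a⁴ + 576a³d − 84a²d² + 480ab³ + 732ab²d + 84abd² − 120b³ − 183b²d − 21bd²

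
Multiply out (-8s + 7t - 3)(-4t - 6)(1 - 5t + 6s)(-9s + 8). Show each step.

5028s²t - 2024st + 2952s²t² - 3722st² - 1728s³t + 900s² + 1086s - 2592s³ + 976t² - 1260st³ + 1120t³ - 960t + 144

(-8s + 7t - 3)(-4t - 6)(1 - 5t + 6s)(-9s + 8)
= (32st + 48s - 28t² - 42t + 12t + 18)(1 - 5t + 6s)(-9s + 8)    [distributive law]
= (32st + 48s - 28t² - 30t + 18)(1 - 5t + 6s)(-9s + 8)    [combine like terms]
= (32st - 160st² + 192s²t + 48s - 240st + 288s² - 28t² + 140t³ - 168st² - 30t + 150t² - 180st + 18 - 90t + 108s)(-9s + 8)    [distributive law]
= (-388st - 328st² + 192s²t + 156s + 288s² + 122t² + 140t³ - 120t + 18)(-9s + 8)    [combine like terms]
= 3492s²t - 3104st + 2952s²t² - 2624st² - 1728s³t + 1536s²t - 1404s² + 1248s - 2592s³ + 2304s² - 1098st² + 976t² - 1260st³ + 1120t³ + 1080st - 960t - 162s + 144    [distributive law]
= 5028s²t - 2024st + 2952s²t² - 3722st² - 1728s³t + 900s² + 1086s - 2592s³ + 976t² - 1260st³ + 1120t³ - 960t + 144    [combine like terms]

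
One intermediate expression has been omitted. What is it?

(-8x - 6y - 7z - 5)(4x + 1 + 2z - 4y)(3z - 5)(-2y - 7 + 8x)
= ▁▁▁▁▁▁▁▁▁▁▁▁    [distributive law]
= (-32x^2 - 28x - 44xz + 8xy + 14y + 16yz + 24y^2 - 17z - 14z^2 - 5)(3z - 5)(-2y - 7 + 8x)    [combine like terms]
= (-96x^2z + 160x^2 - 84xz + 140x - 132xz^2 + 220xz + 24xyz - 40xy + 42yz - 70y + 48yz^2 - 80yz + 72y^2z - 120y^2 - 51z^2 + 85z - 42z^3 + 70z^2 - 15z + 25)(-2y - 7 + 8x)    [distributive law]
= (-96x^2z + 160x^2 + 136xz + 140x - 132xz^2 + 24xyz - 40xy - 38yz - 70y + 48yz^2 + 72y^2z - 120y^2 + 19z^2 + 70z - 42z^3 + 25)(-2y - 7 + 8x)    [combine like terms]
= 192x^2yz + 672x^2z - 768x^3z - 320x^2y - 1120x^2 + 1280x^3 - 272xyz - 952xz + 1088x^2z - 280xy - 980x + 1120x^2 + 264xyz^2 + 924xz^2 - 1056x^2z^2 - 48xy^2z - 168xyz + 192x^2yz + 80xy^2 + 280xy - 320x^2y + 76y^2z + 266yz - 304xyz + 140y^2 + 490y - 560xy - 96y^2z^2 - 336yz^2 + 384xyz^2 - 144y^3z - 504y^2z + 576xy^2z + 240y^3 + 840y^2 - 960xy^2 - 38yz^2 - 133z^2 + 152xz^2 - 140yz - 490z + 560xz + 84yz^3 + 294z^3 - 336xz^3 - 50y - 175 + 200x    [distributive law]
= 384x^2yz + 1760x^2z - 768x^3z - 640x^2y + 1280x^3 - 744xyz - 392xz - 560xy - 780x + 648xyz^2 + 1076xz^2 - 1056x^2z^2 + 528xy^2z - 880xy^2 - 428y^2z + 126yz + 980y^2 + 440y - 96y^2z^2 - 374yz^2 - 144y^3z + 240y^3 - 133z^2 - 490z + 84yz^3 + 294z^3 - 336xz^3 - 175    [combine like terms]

By distributive law:

(-32x^2 - 8x - 16xz + 32xy - 24xy - 6y - 12yz + 24y^2 - 28xz - 7z - 14z^2 + 28yz - 20x - 5 - 10z + 20y)(3z - 5)(-2y - 7 + 8x)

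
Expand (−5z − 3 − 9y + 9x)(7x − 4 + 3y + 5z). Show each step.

10xz + 5z − 60yz − 25z² − 57x + 12 + 27y − 36xy − 27y² + 63x²

(−5z − 3 − 9y + 9x)(7x − 4 + 3y + 5z)
= −35xz + 20z − 15yz − 25z² − 21x + 12 − 9y − 15z − 63xy + 36y − 27y² − 45yz + 63x² − 36x + 27xy + 45xz    [distributive law]
= 10xz + 5z − 60yz − 25z² − 57x + 12 + 27y − 36xy − 27y² + 63x²    [combine like terms]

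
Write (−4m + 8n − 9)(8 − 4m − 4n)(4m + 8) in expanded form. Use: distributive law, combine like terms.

144m^2 − 256m + 64m^3 − 64m^2n + 272mn + 800n − 128mn^2 − 256n^2 − 576

(−4m + 8n − 9)(8 − 4m − 4n)(4m + 8)
= (−32m + 16m^2 + 16mn + 64n − 32mn − 32n^2 − 72 + 36m + 36n)(4m + 8)    [distributive law]
= (4m + 16m^2 − 16mn + 100n − 32n^2 − 72)(4m + 8)    [combine like terms]
= 16m^2 + 32m + 64m^3 + 128m^2 − 64m^2n − 128mn + 400mn + 800n − 128mn^2 − 256n^2 − 288m − 576    [distributive law]
= 144m^2 − 256m + 64m^3 − 64m^2n + 272mn + 800n − 128mn^2 − 256n^2 − 576    [combine like terms]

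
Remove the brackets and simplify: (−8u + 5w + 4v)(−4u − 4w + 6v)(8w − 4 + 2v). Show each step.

(−8u + 5w + 4v)(−4u − 4w + 6v)(8w − 4 + 2v)
= (32u^2 + 32uw − 48uv − 20uw − 20w^2 + 30vw − 16uv − 16vw + 24v^2)(8w − 4 + 2v)    [distributive law]
= (32u^2 + 12uw − 64uv − 20w^2 + 14vw + 24v^2)(8w − 4 + 2v)    [combine like terms]
= 256u^2w − 128u^2 + 64u^2v + 96uw^2 − 48uw + 24uvw − 512uvw + 256uv − 128uv^2 − 160w^3 + 80w^2 − 40vw^2 + 112vw^2 − 56vw + 28v^2w + 192v^2w − 96v^2 + 48v^3    [distributive law]
= 256u^2w − 128u^2 + 64u^2v + 96uw^2 − 48uw − 488uvw + 256uv − 128uv^2 − 160w^3 + 80w^2 + 72vw^2 − 56vw + 220v^2w − 96v^2 + 48v^3    [combine like terms]

256u^2w − 128u^2 + 64u^2v + 96uw^2 − 48uw − 488uvw + 256uv − 128uv^2 − 160w^3 + 80w^2 + 72vw^2 − 56vw + 220v^2w − 96v^2 + 48v^3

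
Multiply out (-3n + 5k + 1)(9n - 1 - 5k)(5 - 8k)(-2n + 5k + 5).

270n^3 - 3kn^2 - 795n^2 - 432kn^3 + 2040k^2n^2 + 1404kn + 310n - 1290k^2n - 2800k^3n - 435k^2 - 235k + 775k^3 + 1000k^4 - 25

(-3n + 5k + 1)(9n - 1 - 5k)(5 - 8k)(-2n + 5k + 5)
= (-27n^2 + 3n + 15kn + 45kn - 5k - 25k^2 + 9n - 1 - 5k)(5 - 8k)(-2n + 5k + 5)    [distributive law]
= (-27n^2 + 12n + 60kn - 10k - 25k^2 - 1)(5 - 8k)(-2n + 5k + 5)    [combine like terms]
= (-135n^2 + 216kn^2 + 60n - 96kn + 300kn - 480k^2n - 50k + 80k^2 - 125k^2 + 200k^3 - 5 + 8k)(-2n + 5k + 5)    [distributive law]
= (-135n^2 + 216kn^2 + 60n + 204kn - 480k^2n - 42k - 45k^2 + 200k^3 - 5)(-2n + 5k + 5)    [combine like terms]
= 270n^3 - 675kn^2 - 675n^2 - 432kn^3 + 1080k^2n^2 + 1080kn^2 - 120n^2 + 300kn + 300n - 408kn^2 + 1020k^2n + 1020kn + 960k^2n^2 - 2400k^3n - 2400k^2n + 84kn - 210k^2 - 210k + 90k^2n - 225k^3 - 225k^2 - 400k^3n + 1000k^4 + 1000k^3 + 10n - 25k - 25    [distributive law]
= 270n^3 - 3kn^2 - 795n^2 - 432kn^3 + 2040k^2n^2 + 1404kn + 310n - 1290k^2n - 2800k^3n - 435k^2 - 235k + 775k^3 + 1000k^4 - 25    [combine like terms]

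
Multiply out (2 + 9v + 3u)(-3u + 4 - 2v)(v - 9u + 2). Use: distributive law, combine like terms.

(2 + 9v + 3u)(-3u + 4 - 2v)(v - 9u + 2)
= (-6u + 8 - 4v - 27uv + 36v - 18v^2 - 9u^2 + 12u - 6uv)(v - 9u + 2)    [distributive law]
= (6u + 8 + 32v - 33uv - 18v^2 - 9u^2)(v - 9u + 2)    [combine like terms]
= 6uv - 54u^2 + 12u + 8v - 72u + 16 + 32v^2 - 288uv + 64v - 33uv^2 + 297u^2v - 66uv - 18v^3 + 162uv^2 - 36v^2 - 9u^2v + 81u^3 - 18u^2    [distributive law]
= -348uv - 72u^2 - 60u + 72v + 16 - 4v^2 + 129uv^2 + 288u^2v - 18v^3 + 81u^3    [combine like terms]

-348uv - 72u^2 - 60u + 72v + 16 - 4v^2 + 129uv^2 + 288u^2v - 18v^3 + 81u^3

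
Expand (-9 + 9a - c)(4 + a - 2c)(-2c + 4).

(-9 + 9a - c)(4 + a - 2c)(-2c + 4)
= (-36 - 9a + 18c + 36a + 9a^2 - 18ac - 4c - ac + 2c^2)(-2c + 4)    [distributive law]
= (-36 + 27a + 14c + 9a^2 - 19ac + 2c^2)(-2c + 4)    [combine like terms]
= 72c - 144 - 54ac + 108a - 28c^2 + 56c - 18a^2c + 36a^2 + 38ac^2 - 76ac - 4c^3 + 8c^2    [distributive law]
= 128c - 144 - 130ac + 108a - 20c^2 - 18a^2c + 36a^2 + 38ac^2 - 4c^3    [combine like terms]

128c - 144 - 130ac + 108a - 20c^2 - 18a^2c + 36a^2 + 38ac^2 - 4c^3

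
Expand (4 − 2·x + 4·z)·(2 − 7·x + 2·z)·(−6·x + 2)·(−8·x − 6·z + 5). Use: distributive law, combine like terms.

(4 − 2·x + 4·z)·(2 − 7·x + 2·z)·(−6·x + 2)·(−8·x − 6·z + 5)
= (8 − 28·x + 8·z − 4·x + 14·x^2 − 4·x·z + 8·z − 28·x·z + 8·z^2)·(−6·x + 2)·(−8·x − 6·z + 5)    [distributive law]
= (8 − 32·x + 16·z + 14·x^2 − 32·x·z + 8·z^2)·(−6·x + 2)·(−8·x − 6·z + 5)    [combine like terms]
= (−48·x + 16 + 192·x^2 − 64·x − 96·x·z + 32·z − 84·x^3 + 28·x^2 + 192·x^2·z − 64·x·z − 48·x·z^2 + 16·z^2)·(−8·x − 6·z + 5)    [distributive law]
= (−112·x + 16 + 220·x^2 − 160·x·z + 32·z − 84·x^3 + 192·x^2·z − 48·x·z^2 + 16·z^2)·(−8·x − 6·z + 5)    [combine like terms]
= 896·x^2 + 672·x·z − 560·x − 128·x − 96·z + 80 − 1760·x^3 − 1320·x^2·z + 1100·x^2 + 1280·x^2·z + 960·x·z^2 − 800·x·z − 256·x·z − 192·z^2 + 160·z + 672·x^4 + 504·x^3·z − 420·x^3 − 1536·x^3·z − 1152·x^2·z^2 + 960·x^2·z + 384·x^2·z^2 + 288·x·z^3 − 240·x·z^2 − 128·x·z^2 − 96·z^3 + 80·z^2    [distributive law]
= 1996·x^2 − 384·x·z − 688·x + 64·z + 80 − 2180·x^3 + 920·x^2·z + 592·x·z^2 − 112·z^2 + 672·x^4 − 1032·x^3·z − 768·x^2·z^2 + 288·x·z^3 − 96·z^3    [combine like terms]

1996·x^2 − 384·x·z − 688·x + 64·z + 80 − 2180·x^3 + 920·x^2·z + 592·x·z^2 − 112·z^2 + 672·x^4 − 1032·x^3·z − 768·x^2·z^2 + 288·x·z^3 − 96·z^3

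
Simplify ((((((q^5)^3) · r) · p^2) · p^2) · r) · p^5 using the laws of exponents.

p^9·q^15·r^2

((((((q^5)^3) · r) · p^2) · p^2) · r) · p^5
= ((((q^15 · r) · p^2) · p^2) · r) · p^5    [power of a power]
= p^9·q^15·r^2    [product of powers]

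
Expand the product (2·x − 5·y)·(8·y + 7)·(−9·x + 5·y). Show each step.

(2·x − 5·y)·(8·y + 7)·(−9·x + 5·y)
= (16·x·y + 14·x − 40·y^2 − 35·y)·(−9·x + 5·y)    [distributive law]
= −144·x^2·y + 80·x·y^2 − 126·x^2 + 70·x·y + 360·x·y^2 − 200·y^3 + 315·x·y − 175·y^2    [distributive law]
= −144·x^2·y + 440·x·y^2 − 126·x^2 + 385·x·y − 200·y^3 − 175·y^2    [combine like terms]

−144·x^2·y + 440·x·y^2 − 126·x^2 + 385·x·y − 200·y^3 − 175·y^2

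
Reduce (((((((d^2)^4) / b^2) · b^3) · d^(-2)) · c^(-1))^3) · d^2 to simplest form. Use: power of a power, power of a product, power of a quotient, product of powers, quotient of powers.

b^3·c^(-3)·d^20

(((((((d^2)^4) / b^2) · b^3) · d^(-2)) · c^(-1))^3) · d^2
= (((((((d^2)^4) / b^2) · b^3) · d^(-2))^3) · ((c^(-1))^3)) · d^2    [power of a product]
= (((((((d^2)^4) / b^2) · b^3)^3) · ((d^(-2))^3)) · ((c^(-1))^3)) · d^2    [power of a product]
= (((((((d^2)^4) / b^2)^3) · ((b^3)^3)) · ((d^(-2))^3)) · ((c^(-1))^3)) · d^2    [power of a product]
= (((((((d^2)^4)^3) / ((b^2)^3)) · ((b^3)^3)) · ((d^(-2))^3)) · ((c^(-1))^3)) · d^2    [power of a quotient]
= ((((((d^2)^12) / ((b^2)^3)) · ((b^3)^3)) · ((d^(-2))^3)) · ((c^(-1))^3)) · d^2    [power of a power]
= ((((d^24 / ((b^2)^3)) · ((b^3)^3)) · ((d^(-2))^3)) · ((c^(-1))^3)) · d^2    [power of a power]
= ((((d^24 / b^6) · ((b^3)^3)) · ((d^(-2))^3)) · ((c^(-1))^3)) · d^2    [power of a power]
= ((((d^24 / b^6) · b^9) · ((d^(-2))^3)) · ((c^(-1))^3)) · d^2    [power of a power]
= ((((d^24 / b^6) · b^9) · d^(-6)) · ((c^(-1))^3)) · d^2    [power of a power]
= ((((d^24 / b^6) · b^9) · d^(-6)) · c^(-3)) · d^2    [power of a power]
= b^3·c^(-3)·d^20    [quotient of powers; product of powers]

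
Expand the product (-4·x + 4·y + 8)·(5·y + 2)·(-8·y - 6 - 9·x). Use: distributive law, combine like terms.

(-4·x + 4·y + 8)·(5·y + 2)·(-8·y - 6 - 9·x)
= (-20·x·y - 8·x + 20·y^2 + 8·y + 40·y + 16)·(-8·y - 6 - 9·x)    [distributive law]
= (-20·x·y - 8·x + 20·y^2 + 48·y + 16)·(-8·y - 6 - 9·x)    [combine like terms]
= 160·x·y^2 + 120·x·y + 180·x^2·y + 64·x·y + 48·x + 72·x^2 - 160·y^3 - 120·y^2 - 180·x·y^2 - 384·y^2 - 288·y - 432·x·y - 128·y - 96 - 144·x    [distributive law]
= -20·x·y^2 - 248·x·y + 180·x^2·y - 96·x + 72·x^2 - 160·y^3 - 504·y^2 - 416·y - 96    [combine like terms]

-20·x·y^2 - 248·x·y + 180·x^2·y - 96·x + 72·x^2 - 160·y^3 - 504·y^2 - 416·y - 96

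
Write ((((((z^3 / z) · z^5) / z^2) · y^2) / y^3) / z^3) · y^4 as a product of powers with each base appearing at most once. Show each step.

((((((z^3 / z) · z^5) / z^2) · y^2) / y^3) / z^3) · y^4
= (((((z^2 · z^5) / z^2) · y^2) / y^3) / z^3) · y^4    [quotient of powers]
= ((((z^7 / z^2) · y^2) / y^3) / z^3) · y^4    [product of powers]
= (((z^5 · y^2) / y^3) / z^3) · y^4    [quotient of powers]
= y^3z^2    [quotient of powers; product of powers]

y^3z^2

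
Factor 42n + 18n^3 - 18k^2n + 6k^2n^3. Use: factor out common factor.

42n + 18n^3 - 18k^2n + 6k^2n^3
= 6(7n + 3n^3 - 3k^2n + k^2n^3)    [factor out 6]
= 6n(7 + 3n^2 - 3k^2 + k^2n^2)    [factor out n]

6n(7 + 3n^2 - 3k^2 + k^2n^2)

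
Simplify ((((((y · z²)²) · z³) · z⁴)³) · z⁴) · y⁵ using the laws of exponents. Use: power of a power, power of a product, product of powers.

((((((y · z²)²) · z³) · z⁴)³) · z⁴) · y⁵
= ((((((y · z²)²) · z³)³) · ((z⁴)³)) · z⁴) · y⁵    [power of a product]
= ((((((y · z²)²)³) · ((z³)³)) · ((z⁴)³)) · z⁴) · y⁵    [power of a product]
= (((((y · z²)⁶) · ((z³)³)) · ((z⁴)³)) · z⁴) · y⁵    [power of a power]
= (((((y⁶) · ((z²)⁶)) · ((z³)³)) · ((z⁴)³)) · z⁴) · y⁵    [power of a product]
= ((((y⁶ · z¹²) · ((z³)³)) · ((z⁴)³)) · z⁴) · y⁵    [power of a power]
= ((((y⁶ · z¹²) · z⁹) · ((z⁴)³)) · z⁴) · y⁵    [power of a power]
= ((((y⁶ · z¹²) · z⁹) · z¹²) · z⁴) · y⁵    [power of a power]
= y¹¹·z³⁷    [product of powers]

y¹¹·z³⁷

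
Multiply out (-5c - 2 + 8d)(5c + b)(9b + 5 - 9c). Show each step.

(-5c - 2 + 8d)(5c + b)(9b + 5 - 9c)
= (-25c² - 5bc - 10c - 2b + 40cd + 8bd)(9b + 5 - 9c)    [distributive law]
= -225bc² - 125c² + 225c³ - 45b²c - 25bc + 45bc² - 90bc - 50c + 90c² - 18b² - 10b + 18bc + 360bcd + 200cd - 360c²d + 72b²d + 40bd - 72bcd    [distributive law]
= -180bc² - 35c² + 225c³ - 45b²c - 97bc - 50c - 18b² - 10b + 288bcd + 200cd - 360c²d + 72b²d + 40bd    [combine like terms]

-180bc² - 35c² + 225c³ - 45b²c - 97bc - 50c - 18b² - 10b + 288bcd + 200cd - 360c²d + 72b²d + 40bd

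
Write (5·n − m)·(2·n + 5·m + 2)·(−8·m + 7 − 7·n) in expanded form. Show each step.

−241·m·n^2 − 70·n^3 − 149·m^2·n + 95·m·n + 70·n + 40·m^3 − 19·m^2 − 14·m

(5·n − m)·(2·n + 5·m + 2)·(−8·m + 7 − 7·n)
= (10·n^2 + 25·m·n + 10·n − 2·m·n − 5·m^2 − 2·m)·(−8·m + 7 − 7·n)    [distributive law]
= (10·n^2 + 23·m·n + 10·n − 5·m^2 − 2·m)·(−8·m + 7 − 7·n)    [combine like terms]
= −80·m·n^2 + 70·n^2 − 70·n^3 − 184·m^2·n + 161·m·n − 161·m·n^2 − 80·m·n + 70·n − 70·n^2 + 40·m^3 − 35·m^2 + 35·m^2·n + 16·m^2 − 14·m + 14·m·n    [distributive law]
= −241·m·n^2 − 70·n^3 − 149·m^2·n + 95·m·n + 70·n + 40·m^3 − 19·m^2 − 14·m    [combine like terms]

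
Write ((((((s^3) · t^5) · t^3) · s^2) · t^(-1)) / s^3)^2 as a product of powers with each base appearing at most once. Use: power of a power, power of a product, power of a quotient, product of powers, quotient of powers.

((((((s^3) · t^5) · t^3) · s^2) · t^(-1)) / s^3)^2
= ((((((s^3) · t^5) · t^3) · s^2) · t^(-1))^2) / ((s^3)^2)    [power of a quotient]
= ((((((s^3) · t^5) · t^3) · s^2)^2) · ((t^(-1))^2)) / ((s^3)^2)    [power of a product]
= ((((((s^3) · t^5) · t^3)^2) · ((s^2)^2)) · ((t^(-1))^2)) / ((s^3)^2)    [power of a product]
= ((((((s^3) · t^5)^2) · ((t^3)^2)) · ((s^2)^2)) · ((t^(-1))^2)) / ((s^3)^2)    [power of a product]
= ((((((s^3)^2) · ((t^5)^2)) · ((t^3)^2)) · ((s^2)^2)) · ((t^(-1))^2)) / ((s^3)^2)    [power of a product]
= (((((s^6) · ((t^5)^2)) · ((t^3)^2)) · ((s^2)^2)) · ((t^(-1))^2)) / ((s^3)^2)    [power of a power]
= ((((s^6 · t^10) · ((t^3)^2)) · ((s^2)^2)) · ((t^(-1))^2)) / ((s^3)^2)    [power of a power]
= ((((s^6 · t^10) · t^6) · ((s^2)^2)) · ((t^(-1))^2)) / ((s^3)^2)    [power of a power]
= ((((s^6 · t^10) · t^6) · s^4) · ((t^(-1))^2)) / ((s^3)^2)    [power of a power]
= ((((s^6 · t^10) · t^6) · s^4) · t^(-2)) / ((s^3)^2)    [power of a power]
= ((((s^6 · t^10) · t^6) · s^4) · t^(-2)) / s^6    [power of a power]
= s^4t^14    [quotient of powers; product of powers]

s^4t^14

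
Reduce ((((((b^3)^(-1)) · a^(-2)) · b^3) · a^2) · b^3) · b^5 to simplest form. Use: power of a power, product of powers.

((((((b^3)^(-1)) · a^(-2)) · b^3) · a^2) · b^3) · b^5
= ((((b^(-3) · a^(-2)) · b^3) · a^2) · b^3) · b^5    [power of a power]
= b^8    [product of powers]

b^8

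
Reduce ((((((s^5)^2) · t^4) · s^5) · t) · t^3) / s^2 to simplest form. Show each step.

s^13t^8

((((((s^5)^2) · t^4) · s^5) · t) · t^3) / s^2
= ((((s^10 · t^4) · s^5) · t) · t^3) / s^2    [power of a power]
= s^13t^8    [quotient of powers; product of powers]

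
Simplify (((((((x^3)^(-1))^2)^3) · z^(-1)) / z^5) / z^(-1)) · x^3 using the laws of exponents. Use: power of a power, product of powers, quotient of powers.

(((((((x^3)^(-1))^2)^3) · z^(-1)) / z^5) / z^(-1)) · x^3
= ((((((x^3)^(-1))^6) · z^(-1)) / z^5) / z^(-1)) · x^3    [power of a power]
= (((((x^3)^(-6)) · z^(-1)) / z^5) / z^(-1)) · x^3    [power of a power]
= (((x^(-18) · z^(-1)) / z^5) / z^(-1)) · x^3    [power of a power]
= x^(-15)·z^(-5)    [quotient of powers; product of powers]

x^(-15)·z^(-5)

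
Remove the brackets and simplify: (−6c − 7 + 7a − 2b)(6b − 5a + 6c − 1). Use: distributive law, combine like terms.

−48bc + 72ac − 36c^2 − 36c − 40b + 28a + 7 + 52ab − 35a^2 − 12b^2

(−6c − 7 + 7a − 2b)(6b − 5a + 6c − 1)
= −36bc + 30ac − 36c^2 + 6c − 42b + 35a − 42c + 7 + 42ab − 35a^2 + 42ac − 7a − 12b^2 + 10ab − 12bc + 2b    [distributive law]
= −48bc + 72ac − 36c^2 − 36c − 40b + 28a + 7 + 52ab − 35a^2 − 12b^2    [combine like terms]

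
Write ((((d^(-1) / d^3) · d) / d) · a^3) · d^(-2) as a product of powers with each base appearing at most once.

((((d^(-1) / d^3) · d) / d) · a^3) · d^(-2)
= (((d^(-4) · d) / d) · a^3) · d^(-2)    [quotient of powers]
= ((d^(-3) / d) · a^3) · d^(-2)    [product of powers]
= (d^(-4) · a^3) · d^(-2)    [quotient of powers]
= a^3d^(-6)    [product of powers]

a^3d^(-6)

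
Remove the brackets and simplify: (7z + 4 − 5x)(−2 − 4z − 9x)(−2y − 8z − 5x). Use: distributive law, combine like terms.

(7z + 4 − 5x)(−2 − 4z − 9x)(−2y − 8z − 5x)
= (−14z − 28z² − 63xz − 8 − 16z − 36x + 10x + 20xz + 45x²)(−2y − 8z − 5x)    [distributive law]
= (−30z − 28z² − 43xz − 8 − 26x + 45x²)(−2y − 8z − 5x)    [combine like terms]
= 60yz + 240z² + 150xz + 56yz² + 224z³ + 140xz² + 86xyz + 344xz² + 215x²z + 16y + 64z + 40x + 52xy + 208xz + 130x² − 90x²y − 360x²z − 225x³    [distributive law]
= 60yz + 240z² + 358xz + 56yz² + 224z³ + 484xz² + 86xyz − 145x²z + 16y + 64z + 40x + 52xy + 130x² − 90x²y − 225x³    [combine like terms]

60yz + 240z² + 358xz + 56yz² + 224z³ + 484xz² + 86xyz − 145x²z + 16y + 64z + 40x + 52xy + 130x² − 90x²y − 225x³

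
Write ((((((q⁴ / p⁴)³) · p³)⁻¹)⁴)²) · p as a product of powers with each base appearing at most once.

p⁷³q⁻⁹⁶

((((((q⁴ / p⁴)³) · p³)⁻¹)⁴)²) · p
= (((((q⁴ / p⁴)³) · p³)⁻¹)⁸) · p    [power of a power]
= ((((q⁴ / p⁴)³) · p³)⁻⁸) · p    [power of a power]
= ((((q⁴ / p⁴)³)⁻⁸) · ((p³)⁻⁸)) · p    [power of a product]
= (((q⁴ / p⁴)⁻²⁴) · ((p³)⁻⁸)) · p    [power of a power]
= ((((q⁴)⁻²⁴) / ((p⁴)⁻²⁴)) · ((p³)⁻⁸)) · p    [power of a quotient]
= ((q⁻⁹⁶ / ((p⁴)⁻²⁴)) · ((p³)⁻⁸)) · p    [power of a power]
= ((q⁻⁹⁶ / p⁻⁹⁶) · ((p³)⁻⁸)) · p    [power of a power]
= ((q⁻⁹⁶ / p⁻⁹⁶) · p⁻²⁴) · p    [power of a power]
= p⁷³q⁻⁹⁶    [quotient of powers; product of powers]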